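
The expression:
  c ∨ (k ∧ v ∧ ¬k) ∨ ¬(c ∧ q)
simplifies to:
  True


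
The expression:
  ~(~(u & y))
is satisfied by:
  {u: True, y: True}


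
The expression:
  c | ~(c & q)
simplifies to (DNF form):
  True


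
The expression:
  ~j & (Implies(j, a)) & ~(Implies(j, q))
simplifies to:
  False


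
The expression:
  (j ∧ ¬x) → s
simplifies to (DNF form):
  s ∨ x ∨ ¬j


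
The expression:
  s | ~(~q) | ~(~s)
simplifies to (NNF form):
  q | s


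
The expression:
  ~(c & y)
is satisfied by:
  {c: False, y: False}
  {y: True, c: False}
  {c: True, y: False}


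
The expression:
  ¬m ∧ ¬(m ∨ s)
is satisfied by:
  {s: False, m: False}


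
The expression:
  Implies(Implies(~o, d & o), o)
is always true.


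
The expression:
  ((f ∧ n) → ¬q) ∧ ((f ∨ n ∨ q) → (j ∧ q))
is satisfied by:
  {q: True, j: True, f: False, n: False}
  {j: True, q: False, f: False, n: False}
  {q: False, j: False, f: False, n: False}
  {n: True, q: True, j: True, f: False}
  {q: True, f: True, j: True, n: False}


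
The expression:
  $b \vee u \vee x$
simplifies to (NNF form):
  $b \vee u \vee x$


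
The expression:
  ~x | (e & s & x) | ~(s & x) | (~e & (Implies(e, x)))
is always true.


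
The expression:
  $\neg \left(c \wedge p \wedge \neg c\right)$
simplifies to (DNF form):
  $\text{True}$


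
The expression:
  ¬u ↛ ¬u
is never true.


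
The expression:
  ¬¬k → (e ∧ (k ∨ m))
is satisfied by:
  {e: True, k: False}
  {k: False, e: False}
  {k: True, e: True}


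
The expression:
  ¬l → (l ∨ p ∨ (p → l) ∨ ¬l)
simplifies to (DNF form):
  True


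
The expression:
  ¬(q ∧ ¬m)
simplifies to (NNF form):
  m ∨ ¬q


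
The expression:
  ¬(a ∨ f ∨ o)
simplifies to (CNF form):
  ¬a ∧ ¬f ∧ ¬o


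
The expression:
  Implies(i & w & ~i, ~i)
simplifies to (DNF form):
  True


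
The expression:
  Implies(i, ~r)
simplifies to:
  ~i | ~r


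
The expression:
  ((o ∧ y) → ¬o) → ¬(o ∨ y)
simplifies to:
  (o ∧ y) ∨ (¬o ∧ ¬y)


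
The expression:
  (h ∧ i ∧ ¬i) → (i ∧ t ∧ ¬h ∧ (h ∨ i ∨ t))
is always true.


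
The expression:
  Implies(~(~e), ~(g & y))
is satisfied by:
  {g: False, e: False, y: False}
  {y: True, g: False, e: False}
  {e: True, g: False, y: False}
  {y: True, e: True, g: False}
  {g: True, y: False, e: False}
  {y: True, g: True, e: False}
  {e: True, g: True, y: False}


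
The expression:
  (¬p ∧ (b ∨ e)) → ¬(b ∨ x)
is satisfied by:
  {p: True, e: False, x: False, b: False}
  {p: True, x: True, e: False, b: False}
  {p: True, e: True, x: False, b: False}
  {p: True, x: True, e: True, b: False}
  {b: True, p: True, e: False, x: False}
  {b: True, p: True, x: True, e: False}
  {b: True, p: True, e: True, x: False}
  {b: True, p: True, x: True, e: True}
  {b: False, e: False, x: False, p: False}
  {x: True, b: False, e: False, p: False}
  {e: True, b: False, x: False, p: False}


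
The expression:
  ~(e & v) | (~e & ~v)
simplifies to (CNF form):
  ~e | ~v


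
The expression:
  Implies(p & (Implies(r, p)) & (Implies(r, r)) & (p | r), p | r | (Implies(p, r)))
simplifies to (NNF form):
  True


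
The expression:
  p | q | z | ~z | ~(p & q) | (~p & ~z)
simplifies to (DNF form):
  True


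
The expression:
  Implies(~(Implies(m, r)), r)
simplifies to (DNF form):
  r | ~m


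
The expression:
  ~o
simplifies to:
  ~o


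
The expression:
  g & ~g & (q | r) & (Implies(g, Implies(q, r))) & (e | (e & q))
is never true.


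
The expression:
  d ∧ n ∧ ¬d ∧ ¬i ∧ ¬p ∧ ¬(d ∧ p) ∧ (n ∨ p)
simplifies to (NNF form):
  False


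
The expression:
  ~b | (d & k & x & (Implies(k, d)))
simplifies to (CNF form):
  (d | ~b) & (k | ~b) & (x | ~b)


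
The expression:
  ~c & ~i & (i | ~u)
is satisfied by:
  {u: False, i: False, c: False}


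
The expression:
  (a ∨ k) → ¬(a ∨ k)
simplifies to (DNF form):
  ¬a ∧ ¬k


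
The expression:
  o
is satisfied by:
  {o: True}


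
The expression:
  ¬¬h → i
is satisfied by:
  {i: True, h: False}
  {h: False, i: False}
  {h: True, i: True}


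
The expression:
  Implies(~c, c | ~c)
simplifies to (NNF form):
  True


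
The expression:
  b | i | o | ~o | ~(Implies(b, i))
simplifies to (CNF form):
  True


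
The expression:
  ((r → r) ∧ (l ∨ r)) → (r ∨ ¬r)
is always true.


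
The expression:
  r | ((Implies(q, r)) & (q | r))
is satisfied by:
  {r: True}


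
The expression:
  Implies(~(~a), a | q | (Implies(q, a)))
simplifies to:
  True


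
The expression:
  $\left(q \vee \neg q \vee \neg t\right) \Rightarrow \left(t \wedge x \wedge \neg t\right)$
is never true.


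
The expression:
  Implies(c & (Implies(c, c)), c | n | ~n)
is always true.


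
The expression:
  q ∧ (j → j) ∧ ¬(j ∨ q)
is never true.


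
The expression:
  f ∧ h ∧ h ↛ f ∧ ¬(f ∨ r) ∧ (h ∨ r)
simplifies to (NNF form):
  False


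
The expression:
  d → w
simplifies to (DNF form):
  w ∨ ¬d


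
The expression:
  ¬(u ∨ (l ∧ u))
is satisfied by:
  {u: False}


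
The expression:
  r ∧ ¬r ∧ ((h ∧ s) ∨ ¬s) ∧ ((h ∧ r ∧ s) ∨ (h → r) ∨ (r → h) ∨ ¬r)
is never true.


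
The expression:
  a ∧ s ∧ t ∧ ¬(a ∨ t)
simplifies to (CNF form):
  False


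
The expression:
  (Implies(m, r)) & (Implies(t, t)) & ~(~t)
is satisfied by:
  {t: True, r: True, m: False}
  {t: True, m: False, r: False}
  {t: True, r: True, m: True}


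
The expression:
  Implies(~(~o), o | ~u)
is always true.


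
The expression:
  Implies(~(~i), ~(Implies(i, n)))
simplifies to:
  ~i | ~n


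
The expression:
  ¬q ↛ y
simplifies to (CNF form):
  ¬q ∧ ¬y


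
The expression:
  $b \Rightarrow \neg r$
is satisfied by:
  {b: False, r: False}
  {r: True, b: False}
  {b: True, r: False}


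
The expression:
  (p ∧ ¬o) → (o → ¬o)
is always true.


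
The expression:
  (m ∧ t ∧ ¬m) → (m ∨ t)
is always true.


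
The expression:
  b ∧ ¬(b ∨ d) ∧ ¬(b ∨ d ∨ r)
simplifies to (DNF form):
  False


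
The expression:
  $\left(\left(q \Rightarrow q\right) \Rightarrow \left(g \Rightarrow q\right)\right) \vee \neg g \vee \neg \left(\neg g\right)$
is always true.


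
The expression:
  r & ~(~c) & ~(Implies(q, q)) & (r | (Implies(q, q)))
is never true.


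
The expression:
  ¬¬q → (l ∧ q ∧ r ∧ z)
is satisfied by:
  {z: True, l: True, r: True, q: False}
  {z: True, l: True, r: False, q: False}
  {z: True, r: True, l: False, q: False}
  {z: True, r: False, l: False, q: False}
  {l: True, r: True, z: False, q: False}
  {l: True, z: False, r: False, q: False}
  {l: False, r: True, z: False, q: False}
  {l: False, z: False, r: False, q: False}
  {z: True, q: True, l: True, r: True}


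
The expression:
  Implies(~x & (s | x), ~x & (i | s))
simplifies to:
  True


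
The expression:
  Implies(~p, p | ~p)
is always true.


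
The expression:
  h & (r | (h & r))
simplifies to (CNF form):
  h & r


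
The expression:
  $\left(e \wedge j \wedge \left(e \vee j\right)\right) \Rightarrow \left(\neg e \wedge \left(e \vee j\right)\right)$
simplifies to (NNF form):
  $\neg e \vee \neg j$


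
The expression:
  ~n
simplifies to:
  ~n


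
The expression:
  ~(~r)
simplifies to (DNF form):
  r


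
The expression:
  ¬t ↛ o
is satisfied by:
  {o: True, t: False}
  {t: False, o: False}
  {t: True, o: True}


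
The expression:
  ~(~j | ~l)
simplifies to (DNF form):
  j & l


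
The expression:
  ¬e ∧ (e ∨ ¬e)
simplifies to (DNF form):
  ¬e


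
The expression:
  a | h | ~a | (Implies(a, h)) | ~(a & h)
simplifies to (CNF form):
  True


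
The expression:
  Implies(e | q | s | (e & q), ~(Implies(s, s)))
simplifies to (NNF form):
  ~e & ~q & ~s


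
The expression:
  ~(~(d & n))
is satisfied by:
  {d: True, n: True}


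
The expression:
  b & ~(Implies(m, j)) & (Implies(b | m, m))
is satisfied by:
  {m: True, b: True, j: False}


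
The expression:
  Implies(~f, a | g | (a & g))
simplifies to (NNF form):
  a | f | g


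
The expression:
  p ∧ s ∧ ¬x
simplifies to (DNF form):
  p ∧ s ∧ ¬x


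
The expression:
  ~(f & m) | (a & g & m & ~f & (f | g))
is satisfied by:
  {m: False, f: False}
  {f: True, m: False}
  {m: True, f: False}


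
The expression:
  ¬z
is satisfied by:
  {z: False}


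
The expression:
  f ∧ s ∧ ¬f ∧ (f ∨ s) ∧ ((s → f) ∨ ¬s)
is never true.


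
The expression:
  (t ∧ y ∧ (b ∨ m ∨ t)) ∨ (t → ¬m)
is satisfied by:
  {y: True, m: False, t: False}
  {m: False, t: False, y: False}
  {y: True, t: True, m: False}
  {t: True, m: False, y: False}
  {y: True, m: True, t: False}
  {m: True, y: False, t: False}
  {y: True, t: True, m: True}


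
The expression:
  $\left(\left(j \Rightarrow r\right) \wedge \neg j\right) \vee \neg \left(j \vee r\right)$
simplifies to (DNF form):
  $\neg j$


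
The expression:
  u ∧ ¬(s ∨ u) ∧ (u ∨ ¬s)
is never true.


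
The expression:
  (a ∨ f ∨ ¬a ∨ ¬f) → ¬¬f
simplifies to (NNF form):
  f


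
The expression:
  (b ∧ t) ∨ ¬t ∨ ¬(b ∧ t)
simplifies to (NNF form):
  True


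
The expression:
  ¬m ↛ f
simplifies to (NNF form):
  f ∨ ¬m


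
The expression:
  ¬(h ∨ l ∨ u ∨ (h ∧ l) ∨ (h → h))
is never true.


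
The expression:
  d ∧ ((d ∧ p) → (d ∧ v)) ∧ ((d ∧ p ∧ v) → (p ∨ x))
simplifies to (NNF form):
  d ∧ (v ∨ ¬p)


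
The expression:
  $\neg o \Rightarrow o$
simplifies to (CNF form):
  $o$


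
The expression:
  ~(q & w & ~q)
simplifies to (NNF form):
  True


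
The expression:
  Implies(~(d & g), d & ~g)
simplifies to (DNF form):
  d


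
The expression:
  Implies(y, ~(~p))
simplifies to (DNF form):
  p | ~y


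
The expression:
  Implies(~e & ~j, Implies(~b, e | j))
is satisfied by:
  {b: True, e: True, j: True}
  {b: True, e: True, j: False}
  {b: True, j: True, e: False}
  {b: True, j: False, e: False}
  {e: True, j: True, b: False}
  {e: True, j: False, b: False}
  {j: True, e: False, b: False}


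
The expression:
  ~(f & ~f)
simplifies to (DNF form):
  True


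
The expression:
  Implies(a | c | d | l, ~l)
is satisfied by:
  {l: False}


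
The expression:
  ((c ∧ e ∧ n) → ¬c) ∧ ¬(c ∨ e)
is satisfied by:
  {e: False, c: False}


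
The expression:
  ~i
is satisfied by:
  {i: False}


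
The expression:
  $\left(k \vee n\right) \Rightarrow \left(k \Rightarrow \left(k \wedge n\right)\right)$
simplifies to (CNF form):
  $n \vee \neg k$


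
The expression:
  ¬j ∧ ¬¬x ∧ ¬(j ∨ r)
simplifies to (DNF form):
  x ∧ ¬j ∧ ¬r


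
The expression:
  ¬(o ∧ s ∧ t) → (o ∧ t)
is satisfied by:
  {t: True, o: True}


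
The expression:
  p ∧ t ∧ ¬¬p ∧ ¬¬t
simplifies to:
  p ∧ t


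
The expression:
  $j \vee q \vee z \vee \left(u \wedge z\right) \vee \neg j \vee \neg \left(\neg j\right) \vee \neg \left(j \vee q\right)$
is always true.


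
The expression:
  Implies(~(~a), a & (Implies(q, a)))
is always true.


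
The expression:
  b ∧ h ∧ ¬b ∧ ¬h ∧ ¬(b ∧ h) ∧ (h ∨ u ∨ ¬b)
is never true.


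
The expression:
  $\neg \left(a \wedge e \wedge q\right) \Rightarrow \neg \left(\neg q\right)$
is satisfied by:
  {q: True}


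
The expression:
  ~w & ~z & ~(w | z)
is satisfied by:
  {w: False, z: False}


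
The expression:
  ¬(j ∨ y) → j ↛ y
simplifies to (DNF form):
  j ∨ y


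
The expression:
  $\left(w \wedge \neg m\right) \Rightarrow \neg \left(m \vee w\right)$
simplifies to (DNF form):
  $m \vee \neg w$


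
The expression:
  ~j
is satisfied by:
  {j: False}


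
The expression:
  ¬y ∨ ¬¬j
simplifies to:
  j ∨ ¬y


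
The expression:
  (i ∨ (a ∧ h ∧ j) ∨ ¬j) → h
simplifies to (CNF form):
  (h ∨ j) ∧ (h ∨ ¬i)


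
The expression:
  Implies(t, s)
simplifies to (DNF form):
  s | ~t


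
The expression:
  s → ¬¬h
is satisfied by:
  {h: True, s: False}
  {s: False, h: False}
  {s: True, h: True}


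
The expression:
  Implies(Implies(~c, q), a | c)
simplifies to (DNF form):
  a | c | ~q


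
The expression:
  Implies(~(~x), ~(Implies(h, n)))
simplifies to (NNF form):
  ~x | (h & ~n)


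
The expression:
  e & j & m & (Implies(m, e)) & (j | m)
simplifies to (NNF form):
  e & j & m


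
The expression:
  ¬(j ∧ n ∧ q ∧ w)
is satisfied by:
  {w: False, q: False, n: False, j: False}
  {j: True, w: False, q: False, n: False}
  {n: True, w: False, q: False, j: False}
  {j: True, n: True, w: False, q: False}
  {q: True, j: False, w: False, n: False}
  {j: True, q: True, w: False, n: False}
  {n: True, q: True, j: False, w: False}
  {j: True, n: True, q: True, w: False}
  {w: True, n: False, q: False, j: False}
  {j: True, w: True, n: False, q: False}
  {n: True, w: True, j: False, q: False}
  {j: True, n: True, w: True, q: False}
  {q: True, w: True, n: False, j: False}
  {j: True, q: True, w: True, n: False}
  {n: True, q: True, w: True, j: False}


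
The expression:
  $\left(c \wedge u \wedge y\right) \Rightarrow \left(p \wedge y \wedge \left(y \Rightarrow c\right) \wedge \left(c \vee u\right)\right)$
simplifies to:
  $p \vee \neg c \vee \neg u \vee \neg y$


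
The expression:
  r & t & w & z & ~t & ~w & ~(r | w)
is never true.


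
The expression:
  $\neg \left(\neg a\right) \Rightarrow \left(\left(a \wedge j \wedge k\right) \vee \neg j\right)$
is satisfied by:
  {k: True, a: False, j: False}
  {k: False, a: False, j: False}
  {j: True, k: True, a: False}
  {j: True, k: False, a: False}
  {a: True, k: True, j: False}
  {a: True, k: False, j: False}
  {a: True, j: True, k: True}


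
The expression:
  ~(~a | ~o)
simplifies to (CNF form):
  a & o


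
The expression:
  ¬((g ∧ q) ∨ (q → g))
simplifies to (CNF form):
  q ∧ ¬g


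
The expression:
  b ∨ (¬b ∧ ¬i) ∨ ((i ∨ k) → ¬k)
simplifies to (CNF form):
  b ∨ ¬i ∨ ¬k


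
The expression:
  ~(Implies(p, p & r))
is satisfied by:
  {p: True, r: False}


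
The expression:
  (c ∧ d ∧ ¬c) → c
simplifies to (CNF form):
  True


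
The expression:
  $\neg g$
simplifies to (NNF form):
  $\neg g$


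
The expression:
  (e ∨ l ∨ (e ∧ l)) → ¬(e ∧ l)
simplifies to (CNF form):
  ¬e ∨ ¬l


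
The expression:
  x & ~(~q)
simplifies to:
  q & x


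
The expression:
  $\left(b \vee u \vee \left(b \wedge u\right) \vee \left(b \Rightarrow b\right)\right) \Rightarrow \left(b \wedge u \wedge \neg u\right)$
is never true.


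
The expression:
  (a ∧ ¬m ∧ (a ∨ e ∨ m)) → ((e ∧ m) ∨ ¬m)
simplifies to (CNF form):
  True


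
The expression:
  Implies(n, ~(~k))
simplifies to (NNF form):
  k | ~n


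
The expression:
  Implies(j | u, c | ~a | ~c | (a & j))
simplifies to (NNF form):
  True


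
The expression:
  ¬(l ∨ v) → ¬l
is always true.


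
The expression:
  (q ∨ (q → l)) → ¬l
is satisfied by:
  {l: False}


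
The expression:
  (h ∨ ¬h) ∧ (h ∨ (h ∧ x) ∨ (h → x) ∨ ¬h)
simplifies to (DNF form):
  True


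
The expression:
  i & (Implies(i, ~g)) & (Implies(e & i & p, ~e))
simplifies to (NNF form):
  i & ~g & (~e | ~p)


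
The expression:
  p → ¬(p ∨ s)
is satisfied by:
  {p: False}


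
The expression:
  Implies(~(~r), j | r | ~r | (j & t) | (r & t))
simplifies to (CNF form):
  True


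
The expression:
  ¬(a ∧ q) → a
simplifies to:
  a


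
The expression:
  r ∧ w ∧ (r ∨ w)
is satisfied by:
  {r: True, w: True}


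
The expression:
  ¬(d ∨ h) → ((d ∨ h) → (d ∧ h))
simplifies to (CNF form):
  True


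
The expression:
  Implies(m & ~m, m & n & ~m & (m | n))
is always true.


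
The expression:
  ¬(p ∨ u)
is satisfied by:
  {u: False, p: False}


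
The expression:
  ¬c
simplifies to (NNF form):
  ¬c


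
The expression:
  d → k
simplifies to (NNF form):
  k ∨ ¬d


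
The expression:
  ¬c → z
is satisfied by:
  {z: True, c: True}
  {z: True, c: False}
  {c: True, z: False}


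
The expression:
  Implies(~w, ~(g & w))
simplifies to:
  True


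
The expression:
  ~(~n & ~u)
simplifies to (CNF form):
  n | u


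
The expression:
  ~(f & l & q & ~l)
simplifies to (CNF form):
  True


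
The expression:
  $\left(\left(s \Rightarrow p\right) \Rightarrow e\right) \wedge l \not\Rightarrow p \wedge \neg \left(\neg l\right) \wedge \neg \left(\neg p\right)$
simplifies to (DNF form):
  $\text{False}$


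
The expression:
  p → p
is always true.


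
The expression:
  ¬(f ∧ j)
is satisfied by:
  {j: False, f: False}
  {f: True, j: False}
  {j: True, f: False}


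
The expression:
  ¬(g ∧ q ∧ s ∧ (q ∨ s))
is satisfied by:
  {s: False, q: False, g: False}
  {g: True, s: False, q: False}
  {q: True, s: False, g: False}
  {g: True, q: True, s: False}
  {s: True, g: False, q: False}
  {g: True, s: True, q: False}
  {q: True, s: True, g: False}


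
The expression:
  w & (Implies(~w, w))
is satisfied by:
  {w: True}


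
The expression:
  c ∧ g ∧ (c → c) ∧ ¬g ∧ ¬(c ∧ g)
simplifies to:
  False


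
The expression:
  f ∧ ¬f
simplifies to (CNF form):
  False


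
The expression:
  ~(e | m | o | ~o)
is never true.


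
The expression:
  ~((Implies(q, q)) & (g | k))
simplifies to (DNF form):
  ~g & ~k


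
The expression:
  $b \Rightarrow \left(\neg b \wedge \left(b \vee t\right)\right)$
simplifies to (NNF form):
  $\neg b$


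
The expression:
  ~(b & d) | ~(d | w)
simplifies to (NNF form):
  ~b | ~d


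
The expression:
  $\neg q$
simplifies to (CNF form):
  $\neg q$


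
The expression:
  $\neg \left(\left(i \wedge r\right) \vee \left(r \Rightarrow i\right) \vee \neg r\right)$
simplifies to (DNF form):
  $r \wedge \neg i$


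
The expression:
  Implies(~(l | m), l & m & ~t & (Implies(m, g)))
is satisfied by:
  {m: True, l: True}
  {m: True, l: False}
  {l: True, m: False}


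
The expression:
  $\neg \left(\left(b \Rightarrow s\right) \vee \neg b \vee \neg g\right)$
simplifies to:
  $b \wedge g \wedge \neg s$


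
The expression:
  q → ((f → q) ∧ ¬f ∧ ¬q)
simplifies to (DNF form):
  ¬q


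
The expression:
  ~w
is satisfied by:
  {w: False}


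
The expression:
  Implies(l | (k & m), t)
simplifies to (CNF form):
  (t | ~l) & (t | ~k | ~l) & (t | ~k | ~m) & (t | ~l | ~m)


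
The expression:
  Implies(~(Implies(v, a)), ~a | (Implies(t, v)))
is always true.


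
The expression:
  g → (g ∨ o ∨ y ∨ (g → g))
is always true.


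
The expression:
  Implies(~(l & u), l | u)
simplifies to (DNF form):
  l | u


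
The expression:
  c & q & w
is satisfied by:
  {c: True, w: True, q: True}


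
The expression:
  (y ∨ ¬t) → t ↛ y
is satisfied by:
  {t: True, y: False}


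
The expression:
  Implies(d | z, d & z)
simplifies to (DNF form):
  (d & z) | (~d & ~z)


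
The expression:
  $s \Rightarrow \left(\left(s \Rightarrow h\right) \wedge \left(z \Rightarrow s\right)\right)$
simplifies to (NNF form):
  $h \vee \neg s$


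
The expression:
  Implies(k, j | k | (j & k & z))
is always true.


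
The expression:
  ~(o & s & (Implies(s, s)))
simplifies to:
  ~o | ~s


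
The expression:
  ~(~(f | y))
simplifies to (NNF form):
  f | y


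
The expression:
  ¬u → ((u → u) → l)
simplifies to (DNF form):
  l ∨ u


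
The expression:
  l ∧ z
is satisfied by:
  {z: True, l: True}


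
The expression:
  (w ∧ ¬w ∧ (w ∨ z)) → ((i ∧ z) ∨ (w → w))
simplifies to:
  True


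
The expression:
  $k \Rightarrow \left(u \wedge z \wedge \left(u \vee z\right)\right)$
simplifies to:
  $\left(u \wedge z\right) \vee \neg k$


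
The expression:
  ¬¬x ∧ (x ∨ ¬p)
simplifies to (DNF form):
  x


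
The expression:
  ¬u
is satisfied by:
  {u: False}


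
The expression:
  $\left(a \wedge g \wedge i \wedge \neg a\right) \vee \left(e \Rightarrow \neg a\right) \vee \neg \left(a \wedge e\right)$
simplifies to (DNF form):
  $\neg a \vee \neg e$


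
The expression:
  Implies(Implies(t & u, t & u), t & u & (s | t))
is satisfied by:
  {t: True, u: True}


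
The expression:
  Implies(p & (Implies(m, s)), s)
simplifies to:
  m | s | ~p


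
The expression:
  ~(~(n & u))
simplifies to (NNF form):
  n & u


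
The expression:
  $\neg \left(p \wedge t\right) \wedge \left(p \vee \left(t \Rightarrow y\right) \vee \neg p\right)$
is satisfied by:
  {p: False, t: False}
  {t: True, p: False}
  {p: True, t: False}


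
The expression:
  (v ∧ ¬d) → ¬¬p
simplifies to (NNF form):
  d ∨ p ∨ ¬v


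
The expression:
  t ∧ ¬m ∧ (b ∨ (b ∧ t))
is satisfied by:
  {t: True, b: True, m: False}


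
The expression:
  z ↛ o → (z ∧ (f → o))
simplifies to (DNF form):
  o ∨ ¬f ∨ ¬z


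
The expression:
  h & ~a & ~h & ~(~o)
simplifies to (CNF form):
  False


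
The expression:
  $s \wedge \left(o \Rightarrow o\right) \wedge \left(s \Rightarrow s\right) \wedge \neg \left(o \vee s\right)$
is never true.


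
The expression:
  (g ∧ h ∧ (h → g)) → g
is always true.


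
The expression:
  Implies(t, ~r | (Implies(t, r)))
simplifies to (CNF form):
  True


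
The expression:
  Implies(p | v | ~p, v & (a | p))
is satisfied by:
  {a: True, p: True, v: True}
  {a: True, v: True, p: False}
  {p: True, v: True, a: False}


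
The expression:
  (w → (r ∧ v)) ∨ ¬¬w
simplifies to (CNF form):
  True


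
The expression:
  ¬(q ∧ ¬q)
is always true.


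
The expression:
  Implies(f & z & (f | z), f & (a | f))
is always true.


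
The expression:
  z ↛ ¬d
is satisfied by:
  {z: True, d: True}


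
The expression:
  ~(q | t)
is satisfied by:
  {q: False, t: False}


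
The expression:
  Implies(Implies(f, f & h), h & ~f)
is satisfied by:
  {h: True, f: False}
  {f: True, h: False}


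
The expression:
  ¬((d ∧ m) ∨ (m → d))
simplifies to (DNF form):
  m ∧ ¬d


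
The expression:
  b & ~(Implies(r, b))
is never true.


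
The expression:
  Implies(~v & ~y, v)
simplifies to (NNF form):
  v | y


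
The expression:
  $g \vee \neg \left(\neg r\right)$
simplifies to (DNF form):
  $g \vee r$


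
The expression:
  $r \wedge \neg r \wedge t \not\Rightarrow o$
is never true.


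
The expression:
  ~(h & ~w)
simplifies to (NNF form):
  w | ~h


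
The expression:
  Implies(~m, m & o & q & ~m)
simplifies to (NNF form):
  m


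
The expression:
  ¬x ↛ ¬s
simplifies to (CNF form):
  s ∧ ¬x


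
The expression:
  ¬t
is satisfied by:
  {t: False}


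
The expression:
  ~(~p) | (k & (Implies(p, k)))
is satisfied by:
  {k: True, p: True}
  {k: True, p: False}
  {p: True, k: False}


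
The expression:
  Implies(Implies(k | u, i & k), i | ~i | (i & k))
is always true.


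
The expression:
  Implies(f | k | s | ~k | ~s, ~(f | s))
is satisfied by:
  {f: False, s: False}


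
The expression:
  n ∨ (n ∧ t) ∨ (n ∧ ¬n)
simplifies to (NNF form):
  n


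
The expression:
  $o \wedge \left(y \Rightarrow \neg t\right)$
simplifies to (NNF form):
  $o \wedge \left(\neg t \vee \neg y\right)$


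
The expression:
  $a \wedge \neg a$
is never true.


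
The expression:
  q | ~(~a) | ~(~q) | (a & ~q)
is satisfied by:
  {a: True, q: True}
  {a: True, q: False}
  {q: True, a: False}


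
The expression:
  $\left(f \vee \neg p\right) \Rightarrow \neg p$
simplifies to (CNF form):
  $\neg f \vee \neg p$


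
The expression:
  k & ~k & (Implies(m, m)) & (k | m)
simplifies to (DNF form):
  False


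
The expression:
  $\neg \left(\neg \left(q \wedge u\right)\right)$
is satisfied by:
  {u: True, q: True}


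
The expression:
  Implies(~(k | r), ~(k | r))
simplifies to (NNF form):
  True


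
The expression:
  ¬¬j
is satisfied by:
  {j: True}


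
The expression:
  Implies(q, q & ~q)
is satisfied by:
  {q: False}


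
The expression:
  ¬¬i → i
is always true.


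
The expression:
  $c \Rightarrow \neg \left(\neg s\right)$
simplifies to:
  $s \vee \neg c$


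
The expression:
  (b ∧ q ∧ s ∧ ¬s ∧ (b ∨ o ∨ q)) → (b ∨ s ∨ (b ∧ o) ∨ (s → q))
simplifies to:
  True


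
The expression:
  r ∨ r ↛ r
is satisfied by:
  {r: True}


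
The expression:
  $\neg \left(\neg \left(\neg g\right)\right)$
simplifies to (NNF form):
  $\neg g$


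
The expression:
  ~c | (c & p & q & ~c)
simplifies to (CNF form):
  ~c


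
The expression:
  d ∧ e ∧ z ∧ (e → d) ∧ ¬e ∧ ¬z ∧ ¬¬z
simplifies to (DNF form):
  False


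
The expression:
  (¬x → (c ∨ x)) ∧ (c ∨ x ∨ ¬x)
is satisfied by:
  {x: True, c: True}
  {x: True, c: False}
  {c: True, x: False}


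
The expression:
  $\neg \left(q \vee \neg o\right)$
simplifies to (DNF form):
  $o \wedge \neg q$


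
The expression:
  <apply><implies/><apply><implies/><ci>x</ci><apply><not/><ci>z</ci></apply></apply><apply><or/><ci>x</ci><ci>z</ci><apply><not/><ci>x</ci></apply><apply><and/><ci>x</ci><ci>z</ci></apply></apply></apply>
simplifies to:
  <true/>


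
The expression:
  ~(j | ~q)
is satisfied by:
  {q: True, j: False}


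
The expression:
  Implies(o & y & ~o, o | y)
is always true.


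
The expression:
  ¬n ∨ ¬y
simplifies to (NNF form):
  ¬n ∨ ¬y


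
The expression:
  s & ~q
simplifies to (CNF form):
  s & ~q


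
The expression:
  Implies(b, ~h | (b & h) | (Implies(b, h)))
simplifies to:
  True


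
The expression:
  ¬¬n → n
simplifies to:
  True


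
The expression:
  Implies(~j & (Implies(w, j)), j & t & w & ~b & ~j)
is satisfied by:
  {w: True, j: True}
  {w: True, j: False}
  {j: True, w: False}


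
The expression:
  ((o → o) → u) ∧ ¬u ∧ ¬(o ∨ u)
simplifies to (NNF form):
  False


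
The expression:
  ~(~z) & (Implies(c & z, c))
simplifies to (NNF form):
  z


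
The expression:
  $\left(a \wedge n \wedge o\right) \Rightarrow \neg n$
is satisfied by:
  {o: False, n: False, a: False}
  {a: True, o: False, n: False}
  {n: True, o: False, a: False}
  {a: True, n: True, o: False}
  {o: True, a: False, n: False}
  {a: True, o: True, n: False}
  {n: True, o: True, a: False}


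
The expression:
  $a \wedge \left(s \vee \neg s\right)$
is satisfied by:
  {a: True}


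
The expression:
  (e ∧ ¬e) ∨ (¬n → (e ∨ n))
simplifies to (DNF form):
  e ∨ n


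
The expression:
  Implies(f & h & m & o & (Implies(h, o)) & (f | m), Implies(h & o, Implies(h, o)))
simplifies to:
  True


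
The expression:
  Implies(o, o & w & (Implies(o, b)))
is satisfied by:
  {b: True, w: True, o: False}
  {b: True, w: False, o: False}
  {w: True, b: False, o: False}
  {b: False, w: False, o: False}
  {b: True, o: True, w: True}


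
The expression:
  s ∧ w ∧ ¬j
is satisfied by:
  {w: True, s: True, j: False}


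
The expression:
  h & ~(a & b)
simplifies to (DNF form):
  (h & ~a) | (h & ~b)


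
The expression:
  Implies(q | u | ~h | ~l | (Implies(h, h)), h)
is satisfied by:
  {h: True}


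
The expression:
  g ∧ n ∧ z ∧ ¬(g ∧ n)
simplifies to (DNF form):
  False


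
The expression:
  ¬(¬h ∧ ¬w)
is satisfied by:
  {h: True, w: True}
  {h: True, w: False}
  {w: True, h: False}


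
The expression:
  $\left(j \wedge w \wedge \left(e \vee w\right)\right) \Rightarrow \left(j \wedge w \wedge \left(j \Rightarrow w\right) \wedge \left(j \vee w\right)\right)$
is always true.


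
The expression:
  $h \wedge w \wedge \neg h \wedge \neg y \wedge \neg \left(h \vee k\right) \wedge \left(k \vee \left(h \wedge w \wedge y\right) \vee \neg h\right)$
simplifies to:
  $\text{False}$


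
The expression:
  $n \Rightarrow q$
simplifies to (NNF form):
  $q \vee \neg n$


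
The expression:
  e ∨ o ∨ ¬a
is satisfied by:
  {o: True, e: True, a: False}
  {o: True, e: False, a: False}
  {e: True, o: False, a: False}
  {o: False, e: False, a: False}
  {a: True, o: True, e: True}
  {a: True, o: True, e: False}
  {a: True, e: True, o: False}


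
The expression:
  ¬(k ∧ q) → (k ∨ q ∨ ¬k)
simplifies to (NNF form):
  True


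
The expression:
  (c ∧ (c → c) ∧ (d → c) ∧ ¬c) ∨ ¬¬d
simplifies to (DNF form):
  d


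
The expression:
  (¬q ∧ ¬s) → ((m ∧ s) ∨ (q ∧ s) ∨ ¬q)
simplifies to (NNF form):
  True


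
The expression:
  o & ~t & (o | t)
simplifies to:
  o & ~t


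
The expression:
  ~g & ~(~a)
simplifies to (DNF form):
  a & ~g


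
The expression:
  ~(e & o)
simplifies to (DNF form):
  ~e | ~o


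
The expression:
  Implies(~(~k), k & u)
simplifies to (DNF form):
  u | ~k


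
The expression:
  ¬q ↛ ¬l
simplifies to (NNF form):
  l ∧ ¬q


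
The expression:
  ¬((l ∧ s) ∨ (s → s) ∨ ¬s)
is never true.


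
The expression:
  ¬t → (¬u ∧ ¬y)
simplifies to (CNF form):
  (t ∨ ¬u) ∧ (t ∨ ¬y)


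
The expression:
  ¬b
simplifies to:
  ¬b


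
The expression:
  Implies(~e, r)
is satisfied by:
  {r: True, e: True}
  {r: True, e: False}
  {e: True, r: False}


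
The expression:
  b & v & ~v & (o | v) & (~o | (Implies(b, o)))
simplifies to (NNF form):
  False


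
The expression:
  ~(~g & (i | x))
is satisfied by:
  {g: True, i: False, x: False}
  {x: True, g: True, i: False}
  {g: True, i: True, x: False}
  {x: True, g: True, i: True}
  {x: False, i: False, g: False}


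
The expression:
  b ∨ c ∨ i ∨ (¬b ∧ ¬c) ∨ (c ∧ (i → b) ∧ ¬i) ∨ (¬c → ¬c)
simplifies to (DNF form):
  True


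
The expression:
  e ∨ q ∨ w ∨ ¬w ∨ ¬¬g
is always true.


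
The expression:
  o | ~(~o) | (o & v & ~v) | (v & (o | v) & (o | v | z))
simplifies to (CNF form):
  o | v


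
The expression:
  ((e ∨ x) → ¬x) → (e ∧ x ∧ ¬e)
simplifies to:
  x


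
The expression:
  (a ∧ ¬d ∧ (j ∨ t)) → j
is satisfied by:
  {d: True, j: True, t: False, a: False}
  {d: True, j: False, t: False, a: False}
  {j: True, a: False, d: False, t: False}
  {a: False, j: False, d: False, t: False}
  {a: True, d: True, j: True, t: False}
  {a: True, d: True, j: False, t: False}
  {a: True, j: True, d: False, t: False}
  {a: True, j: False, d: False, t: False}
  {t: True, d: True, j: True, a: False}
  {t: True, d: True, j: False, a: False}
  {t: True, j: True, d: False, a: False}
  {t: True, j: False, d: False, a: False}
  {a: True, t: True, d: True, j: True}
  {a: True, t: True, d: True, j: False}
  {a: True, t: True, j: True, d: False}


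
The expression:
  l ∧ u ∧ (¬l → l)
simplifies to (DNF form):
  l ∧ u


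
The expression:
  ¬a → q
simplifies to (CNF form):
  a ∨ q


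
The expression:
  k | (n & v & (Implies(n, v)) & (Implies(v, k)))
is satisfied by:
  {k: True}


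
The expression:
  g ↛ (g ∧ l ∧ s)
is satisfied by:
  {g: True, l: False, s: False}
  {s: True, g: True, l: False}
  {l: True, g: True, s: False}


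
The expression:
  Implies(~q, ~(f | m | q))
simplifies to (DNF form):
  q | (~f & ~m)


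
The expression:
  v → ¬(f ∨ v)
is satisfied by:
  {v: False}


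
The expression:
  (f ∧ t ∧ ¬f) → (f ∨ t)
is always true.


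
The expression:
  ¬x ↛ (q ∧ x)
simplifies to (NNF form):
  ¬x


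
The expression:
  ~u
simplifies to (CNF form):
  ~u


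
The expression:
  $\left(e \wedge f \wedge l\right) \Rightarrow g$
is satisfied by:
  {g: True, l: False, e: False, f: False}
  {g: False, l: False, e: False, f: False}
  {f: True, g: True, l: False, e: False}
  {f: True, g: False, l: False, e: False}
  {g: True, e: True, f: False, l: False}
  {e: True, f: False, l: False, g: False}
  {f: True, e: True, g: True, l: False}
  {f: True, e: True, g: False, l: False}
  {g: True, l: True, f: False, e: False}
  {l: True, f: False, e: False, g: False}
  {g: True, f: True, l: True, e: False}
  {f: True, l: True, g: False, e: False}
  {g: True, e: True, l: True, f: False}
  {e: True, l: True, f: False, g: False}
  {f: True, e: True, l: True, g: True}


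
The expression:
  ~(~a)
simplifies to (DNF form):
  a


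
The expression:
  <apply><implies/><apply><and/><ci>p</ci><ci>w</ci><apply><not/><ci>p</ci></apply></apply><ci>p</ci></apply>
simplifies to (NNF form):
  <true/>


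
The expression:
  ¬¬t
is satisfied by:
  {t: True}


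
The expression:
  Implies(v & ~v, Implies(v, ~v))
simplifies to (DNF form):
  True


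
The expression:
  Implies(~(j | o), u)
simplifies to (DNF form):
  j | o | u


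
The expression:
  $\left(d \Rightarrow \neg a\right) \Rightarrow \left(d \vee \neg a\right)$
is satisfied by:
  {d: True, a: False}
  {a: False, d: False}
  {a: True, d: True}


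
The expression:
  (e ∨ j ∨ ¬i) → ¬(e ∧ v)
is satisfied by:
  {v: False, e: False}
  {e: True, v: False}
  {v: True, e: False}


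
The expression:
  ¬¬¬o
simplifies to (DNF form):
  ¬o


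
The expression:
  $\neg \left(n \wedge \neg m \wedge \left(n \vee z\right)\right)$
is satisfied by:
  {m: True, n: False}
  {n: False, m: False}
  {n: True, m: True}


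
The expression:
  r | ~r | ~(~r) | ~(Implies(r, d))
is always true.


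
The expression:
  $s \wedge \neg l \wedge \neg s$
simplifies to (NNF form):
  $\text{False}$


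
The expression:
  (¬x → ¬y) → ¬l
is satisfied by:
  {y: True, l: False, x: False}
  {y: False, l: False, x: False}
  {x: True, y: True, l: False}
  {x: True, y: False, l: False}
  {l: True, y: True, x: False}


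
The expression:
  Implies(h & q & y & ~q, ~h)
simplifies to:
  True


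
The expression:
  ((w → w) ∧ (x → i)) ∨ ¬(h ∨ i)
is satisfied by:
  {i: True, h: False, x: False}
  {h: False, x: False, i: False}
  {i: True, x: True, h: False}
  {x: True, h: False, i: False}
  {i: True, h: True, x: False}
  {h: True, i: False, x: False}
  {i: True, x: True, h: True}


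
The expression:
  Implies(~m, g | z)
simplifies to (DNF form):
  g | m | z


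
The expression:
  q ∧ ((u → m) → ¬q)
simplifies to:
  q ∧ u ∧ ¬m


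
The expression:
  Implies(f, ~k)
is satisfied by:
  {k: False, f: False}
  {f: True, k: False}
  {k: True, f: False}


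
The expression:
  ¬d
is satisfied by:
  {d: False}


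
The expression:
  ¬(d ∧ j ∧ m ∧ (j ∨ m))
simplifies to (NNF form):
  ¬d ∨ ¬j ∨ ¬m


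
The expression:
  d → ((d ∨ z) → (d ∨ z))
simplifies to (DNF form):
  True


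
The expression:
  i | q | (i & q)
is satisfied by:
  {i: True, q: True}
  {i: True, q: False}
  {q: True, i: False}


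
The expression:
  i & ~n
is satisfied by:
  {i: True, n: False}


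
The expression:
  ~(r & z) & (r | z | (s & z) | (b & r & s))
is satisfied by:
  {r: True, z: False}
  {z: True, r: False}


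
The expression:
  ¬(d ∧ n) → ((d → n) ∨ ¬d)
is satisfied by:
  {n: True, d: False}
  {d: False, n: False}
  {d: True, n: True}


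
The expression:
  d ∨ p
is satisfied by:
  {d: True, p: True}
  {d: True, p: False}
  {p: True, d: False}


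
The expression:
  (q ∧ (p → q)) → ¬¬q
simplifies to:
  True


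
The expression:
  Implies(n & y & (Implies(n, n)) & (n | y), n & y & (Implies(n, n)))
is always true.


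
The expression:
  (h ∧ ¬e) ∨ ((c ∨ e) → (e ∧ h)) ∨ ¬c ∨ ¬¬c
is always true.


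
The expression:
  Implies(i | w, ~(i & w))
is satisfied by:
  {w: False, i: False}
  {i: True, w: False}
  {w: True, i: False}


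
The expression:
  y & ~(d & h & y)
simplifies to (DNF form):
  (y & ~d) | (y & ~h)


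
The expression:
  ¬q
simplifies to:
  ¬q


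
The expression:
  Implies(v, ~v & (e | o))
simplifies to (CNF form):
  ~v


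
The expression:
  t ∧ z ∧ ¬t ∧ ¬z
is never true.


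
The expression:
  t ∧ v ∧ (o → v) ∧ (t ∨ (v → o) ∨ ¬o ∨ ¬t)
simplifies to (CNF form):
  t ∧ v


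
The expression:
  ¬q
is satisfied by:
  {q: False}


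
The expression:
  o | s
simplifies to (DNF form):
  o | s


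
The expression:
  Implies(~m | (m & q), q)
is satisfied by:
  {q: True, m: True}
  {q: True, m: False}
  {m: True, q: False}


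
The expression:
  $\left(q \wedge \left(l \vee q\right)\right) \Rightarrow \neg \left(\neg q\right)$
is always true.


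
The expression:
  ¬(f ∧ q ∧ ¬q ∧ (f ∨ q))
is always true.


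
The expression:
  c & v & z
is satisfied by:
  {c: True, z: True, v: True}


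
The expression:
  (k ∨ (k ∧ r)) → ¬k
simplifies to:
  ¬k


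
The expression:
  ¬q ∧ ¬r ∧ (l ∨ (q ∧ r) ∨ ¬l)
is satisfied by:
  {q: False, r: False}


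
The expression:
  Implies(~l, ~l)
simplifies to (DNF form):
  True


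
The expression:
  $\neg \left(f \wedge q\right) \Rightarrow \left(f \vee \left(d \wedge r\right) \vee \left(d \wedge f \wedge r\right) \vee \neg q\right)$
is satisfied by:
  {r: True, f: True, d: True, q: False}
  {r: True, f: True, d: False, q: False}
  {f: True, d: True, r: False, q: False}
  {f: True, r: False, d: False, q: False}
  {r: True, d: True, f: False, q: False}
  {r: True, d: False, f: False, q: False}
  {d: True, r: False, f: False, q: False}
  {r: False, d: False, f: False, q: False}
  {r: True, q: True, f: True, d: True}
  {r: True, q: True, f: True, d: False}
  {q: True, f: True, d: True, r: False}
  {q: True, f: True, d: False, r: False}
  {q: True, r: True, d: True, f: False}


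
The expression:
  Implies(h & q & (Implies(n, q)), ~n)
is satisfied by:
  {h: False, q: False, n: False}
  {n: True, h: False, q: False}
  {q: True, h: False, n: False}
  {n: True, q: True, h: False}
  {h: True, n: False, q: False}
  {n: True, h: True, q: False}
  {q: True, h: True, n: False}
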